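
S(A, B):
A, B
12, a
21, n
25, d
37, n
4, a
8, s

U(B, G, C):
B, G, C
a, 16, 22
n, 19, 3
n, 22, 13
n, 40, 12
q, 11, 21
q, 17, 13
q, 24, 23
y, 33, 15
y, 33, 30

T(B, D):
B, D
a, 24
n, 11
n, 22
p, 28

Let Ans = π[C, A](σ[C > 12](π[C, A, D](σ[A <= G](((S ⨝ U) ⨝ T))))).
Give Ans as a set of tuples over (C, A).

{(13, 21), (22, 12), (22, 4)}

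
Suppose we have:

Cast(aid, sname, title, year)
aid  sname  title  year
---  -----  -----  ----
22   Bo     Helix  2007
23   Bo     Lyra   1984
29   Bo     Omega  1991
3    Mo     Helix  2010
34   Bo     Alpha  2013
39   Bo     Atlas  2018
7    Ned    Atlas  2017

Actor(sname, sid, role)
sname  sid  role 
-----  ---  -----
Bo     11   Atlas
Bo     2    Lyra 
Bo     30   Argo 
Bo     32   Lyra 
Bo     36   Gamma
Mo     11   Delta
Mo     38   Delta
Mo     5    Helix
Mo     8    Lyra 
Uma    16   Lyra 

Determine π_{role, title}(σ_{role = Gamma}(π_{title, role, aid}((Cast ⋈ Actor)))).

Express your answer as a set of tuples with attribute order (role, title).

Joining Cast and Actor on sname yields {(22, Bo, Helix, 2007, 11, Atlas), (22, Bo, Helix, 2007, 2, Lyra), (22, Bo, Helix, 2007, 30, Argo), (22, Bo, Helix, 2007, 32, Lyra), (22, Bo, Helix, 2007, 36, Gamma), (23, Bo, Lyra, 1984, 11, Atlas), (23, Bo, Lyra, 1984, 2, Lyra), (23, Bo, Lyra, 1984, 30, Argo), (23, Bo, Lyra, 1984, 32, Lyra), (23, Bo, Lyra, 1984, 36, Gamma), (29, Bo, Omega, 1991, 11, Atlas), (29, Bo, Omega, 1991, 2, Lyra), (29, Bo, Omega, 1991, 30, Argo), (29, Bo, Omega, 1991, 32, Lyra), (29, Bo, Omega, 1991, 36, Gamma), (3, Mo, Helix, 2010, 11, Delta), (3, Mo, Helix, 2010, 38, Delta), (3, Mo, Helix, 2010, 5, Helix), (3, Mo, Helix, 2010, 8, Lyra), (34, Bo, Alpha, 2013, 11, Atlas), (34, Bo, Alpha, 2013, 2, Lyra), (34, Bo, Alpha, 2013, 30, Argo), (34, Bo, Alpha, 2013, 32, Lyra), (34, Bo, Alpha, 2013, 36, Gamma), (39, Bo, Atlas, 2018, 11, Atlas), (39, Bo, Atlas, 2018, 2, Lyra), (39, Bo, Atlas, 2018, 30, Argo), (39, Bo, Atlas, 2018, 32, Lyra), (39, Bo, Atlas, 2018, 36, Gamma)}.
Projecting to title, role, aid (6 duplicate(s) eliminated): {(Alpha, Argo, 34), (Alpha, Atlas, 34), (Alpha, Gamma, 34), (Alpha, Lyra, 34), (Atlas, Argo, 39), (Atlas, Atlas, 39), (Atlas, Gamma, 39), (Atlas, Lyra, 39), (Helix, Argo, 22), (Helix, Atlas, 22), (Helix, Delta, 3), (Helix, Gamma, 22), (Helix, Helix, 3), (Helix, Lyra, 22), (Helix, Lyra, 3), (Lyra, Argo, 23), (Lyra, Atlas, 23), (Lyra, Gamma, 23), (Lyra, Lyra, 23), (Omega, Argo, 29), (Omega, Atlas, 29), (Omega, Gamma, 29), (Omega, Lyra, 29)}
Apply σ_{role = Gamma}; surviving tuples: {(Alpha, Gamma, 34), (Atlas, Gamma, 39), (Helix, Gamma, 22), (Lyra, Gamma, 23), (Omega, Gamma, 29)}
Projecting to role, title: {(Gamma, Alpha), (Gamma, Atlas), (Gamma, Helix), (Gamma, Lyra), (Gamma, Omega)}

{(Gamma, Alpha), (Gamma, Atlas), (Gamma, Helix), (Gamma, Lyra), (Gamma, Omega)}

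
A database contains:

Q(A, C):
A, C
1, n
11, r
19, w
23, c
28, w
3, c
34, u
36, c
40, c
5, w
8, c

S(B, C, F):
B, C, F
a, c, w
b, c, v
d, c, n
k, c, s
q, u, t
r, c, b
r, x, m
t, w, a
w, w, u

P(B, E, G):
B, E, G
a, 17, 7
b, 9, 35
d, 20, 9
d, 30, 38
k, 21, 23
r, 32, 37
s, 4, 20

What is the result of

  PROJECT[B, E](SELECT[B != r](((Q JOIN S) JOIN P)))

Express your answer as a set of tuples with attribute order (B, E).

Joining Q and S on C yields {(19, w, t, a), (19, w, w, u), (23, c, a, w), (23, c, b, v), (23, c, d, n), (23, c, k, s), (23, c, r, b), (28, w, t, a), (28, w, w, u), (3, c, a, w), (3, c, b, v), (3, c, d, n), (3, c, k, s), (3, c, r, b), (34, u, q, t), (36, c, a, w), (36, c, b, v), (36, c, d, n), (36, c, k, s), (36, c, r, b), (40, c, a, w), (40, c, b, v), (40, c, d, n), (40, c, k, s), (40, c, r, b), (5, w, t, a), (5, w, w, u), (8, c, a, w), (8, c, b, v), (8, c, d, n), (8, c, k, s), (8, c, r, b)}.
Joining (Q JOIN S) and P on B yields {(23, c, a, w, 17, 7), (23, c, b, v, 9, 35), (23, c, d, n, 20, 9), (23, c, d, n, 30, 38), (23, c, k, s, 21, 23), (23, c, r, b, 32, 37), (3, c, a, w, 17, 7), (3, c, b, v, 9, 35), (3, c, d, n, 20, 9), (3, c, d, n, 30, 38), (3, c, k, s, 21, 23), (3, c, r, b, 32, 37), (36, c, a, w, 17, 7), (36, c, b, v, 9, 35), (36, c, d, n, 20, 9), (36, c, d, n, 30, 38), (36, c, k, s, 21, 23), (36, c, r, b, 32, 37), (40, c, a, w, 17, 7), (40, c, b, v, 9, 35), (40, c, d, n, 20, 9), (40, c, d, n, 30, 38), (40, c, k, s, 21, 23), (40, c, r, b, 32, 37), (8, c, a, w, 17, 7), (8, c, b, v, 9, 35), (8, c, d, n, 20, 9), (8, c, d, n, 30, 38), (8, c, k, s, 21, 23), (8, c, r, b, 32, 37)}.
Selection B != r: {(23, c, a, w, 17, 7), (23, c, b, v, 9, 35), (23, c, d, n, 20, 9), (23, c, d, n, 30, 38), (23, c, k, s, 21, 23), (3, c, a, w, 17, 7), (3, c, b, v, 9, 35), (3, c, d, n, 20, 9), (3, c, d, n, 30, 38), (3, c, k, s, 21, 23), (36, c, a, w, 17, 7), (36, c, b, v, 9, 35), (36, c, d, n, 20, 9), (36, c, d, n, 30, 38), (36, c, k, s, 21, 23), (40, c, a, w, 17, 7), (40, c, b, v, 9, 35), (40, c, d, n, 20, 9), (40, c, d, n, 30, 38), (40, c, k, s, 21, 23), (8, c, a, w, 17, 7), (8, c, b, v, 9, 35), (8, c, d, n, 20, 9), (8, c, d, n, 30, 38), (8, c, k, s, 21, 23)}
π_{B, E} gives {(a, 17), (b, 9), (d, 20), (d, 30), (k, 21)} (20 duplicate(s) eliminated).

{(a, 17), (b, 9), (d, 20), (d, 30), (k, 21)}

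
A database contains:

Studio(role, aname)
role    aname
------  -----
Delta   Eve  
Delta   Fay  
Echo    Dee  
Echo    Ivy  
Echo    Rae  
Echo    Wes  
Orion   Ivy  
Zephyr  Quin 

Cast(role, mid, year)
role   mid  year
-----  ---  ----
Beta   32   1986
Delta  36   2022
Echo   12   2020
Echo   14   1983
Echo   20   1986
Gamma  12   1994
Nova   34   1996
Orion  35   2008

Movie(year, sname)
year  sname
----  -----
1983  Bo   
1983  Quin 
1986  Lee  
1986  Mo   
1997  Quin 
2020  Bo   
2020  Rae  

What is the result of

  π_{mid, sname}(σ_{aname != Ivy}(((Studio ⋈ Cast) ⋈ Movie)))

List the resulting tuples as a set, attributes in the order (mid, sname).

{(12, Bo), (12, Rae), (14, Bo), (14, Quin), (20, Lee), (20, Mo)}

Studio ⋈ Cast (natural join on role): {(Delta, Eve, 36, 2022), (Delta, Fay, 36, 2022), (Echo, Dee, 12, 2020), (Echo, Dee, 14, 1983), (Echo, Dee, 20, 1986), (Echo, Ivy, 12, 2020), (Echo, Ivy, 14, 1983), (Echo, Ivy, 20, 1986), (Echo, Rae, 12, 2020), (Echo, Rae, 14, 1983), (Echo, Rae, 20, 1986), (Echo, Wes, 12, 2020), (Echo, Wes, 14, 1983), (Echo, Wes, 20, 1986), (Orion, Ivy, 35, 2008)}
(Studio ⋈ Cast) ⋈ Movie (natural join on year): {(Echo, Dee, 12, 2020, Bo), (Echo, Dee, 12, 2020, Rae), (Echo, Dee, 14, 1983, Bo), (Echo, Dee, 14, 1983, Quin), (Echo, Dee, 20, 1986, Lee), (Echo, Dee, 20, 1986, Mo), (Echo, Ivy, 12, 2020, Bo), (Echo, Ivy, 12, 2020, Rae), (Echo, Ivy, 14, 1983, Bo), (Echo, Ivy, 14, 1983, Quin), (Echo, Ivy, 20, 1986, Lee), (Echo, Ivy, 20, 1986, Mo), (Echo, Rae, 12, 2020, Bo), (Echo, Rae, 12, 2020, Rae), (Echo, Rae, 14, 1983, Bo), (Echo, Rae, 14, 1983, Quin), (Echo, Rae, 20, 1986, Lee), (Echo, Rae, 20, 1986, Mo), (Echo, Wes, 12, 2020, Bo), (Echo, Wes, 12, 2020, Rae), (Echo, Wes, 14, 1983, Bo), (Echo, Wes, 14, 1983, Quin), (Echo, Wes, 20, 1986, Lee), (Echo, Wes, 20, 1986, Mo)}
σ[aname != Ivy]: keep tuples satisfying aname != Ivy → {(Echo, Dee, 12, 2020, Bo), (Echo, Dee, 12, 2020, Rae), (Echo, Dee, 14, 1983, Bo), (Echo, Dee, 14, 1983, Quin), (Echo, Dee, 20, 1986, Lee), (Echo, Dee, 20, 1986, Mo), (Echo, Rae, 12, 2020, Bo), (Echo, Rae, 12, 2020, Rae), (Echo, Rae, 14, 1983, Bo), (Echo, Rae, 14, 1983, Quin), (Echo, Rae, 20, 1986, Lee), (Echo, Rae, 20, 1986, Mo), (Echo, Wes, 12, 2020, Bo), (Echo, Wes, 12, 2020, Rae), (Echo, Wes, 14, 1983, Bo), (Echo, Wes, 14, 1983, Quin), (Echo, Wes, 20, 1986, Lee), (Echo, Wes, 20, 1986, Mo)}
π_{mid, sname} gives {(12, Bo), (12, Rae), (14, Bo), (14, Quin), (20, Lee), (20, Mo)} (12 duplicate(s) eliminated).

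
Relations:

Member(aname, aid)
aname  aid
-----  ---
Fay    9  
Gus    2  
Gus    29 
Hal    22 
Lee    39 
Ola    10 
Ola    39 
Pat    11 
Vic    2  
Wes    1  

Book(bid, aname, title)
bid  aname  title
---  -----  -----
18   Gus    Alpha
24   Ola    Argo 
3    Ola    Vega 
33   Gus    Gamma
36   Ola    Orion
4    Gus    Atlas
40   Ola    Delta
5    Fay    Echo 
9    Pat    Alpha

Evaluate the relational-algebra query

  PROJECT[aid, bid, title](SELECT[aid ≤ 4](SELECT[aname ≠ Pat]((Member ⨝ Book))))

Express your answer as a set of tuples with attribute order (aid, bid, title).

{(2, 18, Alpha), (2, 33, Gamma), (2, 4, Atlas)}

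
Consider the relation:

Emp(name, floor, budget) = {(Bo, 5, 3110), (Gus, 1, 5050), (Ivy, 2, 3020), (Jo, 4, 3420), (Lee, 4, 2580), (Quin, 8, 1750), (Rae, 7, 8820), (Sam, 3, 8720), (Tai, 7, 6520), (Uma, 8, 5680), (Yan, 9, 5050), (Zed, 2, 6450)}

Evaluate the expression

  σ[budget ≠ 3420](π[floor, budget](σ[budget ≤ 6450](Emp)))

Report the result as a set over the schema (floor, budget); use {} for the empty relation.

{(1, 5050), (2, 3020), (2, 6450), (4, 2580), (5, 3110), (8, 1750), (8, 5680), (9, 5050)}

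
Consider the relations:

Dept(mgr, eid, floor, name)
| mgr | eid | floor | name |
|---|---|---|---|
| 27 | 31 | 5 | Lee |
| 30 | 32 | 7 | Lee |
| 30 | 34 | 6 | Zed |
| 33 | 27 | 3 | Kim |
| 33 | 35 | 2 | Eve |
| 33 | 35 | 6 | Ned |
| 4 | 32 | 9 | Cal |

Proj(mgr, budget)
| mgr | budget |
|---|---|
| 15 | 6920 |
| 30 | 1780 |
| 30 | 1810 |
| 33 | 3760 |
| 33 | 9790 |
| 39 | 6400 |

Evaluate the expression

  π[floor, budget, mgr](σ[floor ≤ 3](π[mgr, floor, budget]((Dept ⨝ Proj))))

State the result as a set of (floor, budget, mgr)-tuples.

Joining Dept and Proj on mgr yields {(30, 32, 7, Lee, 1780), (30, 32, 7, Lee, 1810), (30, 34, 6, Zed, 1780), (30, 34, 6, Zed, 1810), (33, 27, 3, Kim, 3760), (33, 27, 3, Kim, 9790), (33, 35, 2, Eve, 3760), (33, 35, 2, Eve, 9790), (33, 35, 6, Ned, 3760), (33, 35, 6, Ned, 9790)}.
π_{mgr, floor, budget} gives {(30, 6, 1780), (30, 6, 1810), (30, 7, 1780), (30, 7, 1810), (33, 2, 3760), (33, 2, 9790), (33, 3, 3760), (33, 3, 9790), (33, 6, 3760), (33, 6, 9790)}.
Filtering on floor ≤ 3 leaves {(33, 2, 3760), (33, 2, 9790), (33, 3, 3760), (33, 3, 9790)}.
π_{floor, budget, mgr} gives {(2, 3760, 33), (2, 9790, 33), (3, 3760, 33), (3, 9790, 33)}.

{(2, 3760, 33), (2, 9790, 33), (3, 3760, 33), (3, 9790, 33)}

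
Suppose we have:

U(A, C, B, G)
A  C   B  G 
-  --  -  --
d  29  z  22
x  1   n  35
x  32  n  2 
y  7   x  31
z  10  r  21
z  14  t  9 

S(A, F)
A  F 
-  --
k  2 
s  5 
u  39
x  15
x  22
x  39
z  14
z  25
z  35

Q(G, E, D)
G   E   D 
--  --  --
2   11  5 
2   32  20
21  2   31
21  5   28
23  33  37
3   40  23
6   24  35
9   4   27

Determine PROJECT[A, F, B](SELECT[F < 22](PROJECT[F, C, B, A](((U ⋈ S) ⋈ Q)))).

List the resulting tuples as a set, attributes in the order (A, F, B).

Natural join on A: {(x, 1, n, 35, 15), (x, 1, n, 35, 22), (x, 1, n, 35, 39), (x, 32, n, 2, 15), (x, 32, n, 2, 22), (x, 32, n, 2, 39), (z, 10, r, 21, 14), (z, 10, r, 21, 25), (z, 10, r, 21, 35), (z, 14, t, 9, 14), (z, 14, t, 9, 25), (z, 14, t, 9, 35)}
Natural join on G: {(x, 32, n, 2, 15, 11, 5), (x, 32, n, 2, 15, 32, 20), (x, 32, n, 2, 22, 11, 5), (x, 32, n, 2, 22, 32, 20), (x, 32, n, 2, 39, 11, 5), (x, 32, n, 2, 39, 32, 20), (z, 10, r, 21, 14, 2, 31), (z, 10, r, 21, 14, 5, 28), (z, 10, r, 21, 25, 2, 31), (z, 10, r, 21, 25, 5, 28), (z, 10, r, 21, 35, 2, 31), (z, 10, r, 21, 35, 5, 28), (z, 14, t, 9, 14, 4, 27), (z, 14, t, 9, 25, 4, 27), (z, 14, t, 9, 35, 4, 27)}
π_{F, C, B, A} gives {(14, 10, r, z), (14, 14, t, z), (15, 32, n, x), (22, 32, n, x), (25, 10, r, z), (25, 14, t, z), (35, 10, r, z), (35, 14, t, z), (39, 32, n, x)} (6 duplicate(s) eliminated).
σ[F < 22]: keep tuples satisfying F < 22 → {(14, 10, r, z), (14, 14, t, z), (15, 32, n, x)}
π_{A, F, B} gives {(x, 15, n), (z, 14, r), (z, 14, t)}.

{(x, 15, n), (z, 14, r), (z, 14, t)}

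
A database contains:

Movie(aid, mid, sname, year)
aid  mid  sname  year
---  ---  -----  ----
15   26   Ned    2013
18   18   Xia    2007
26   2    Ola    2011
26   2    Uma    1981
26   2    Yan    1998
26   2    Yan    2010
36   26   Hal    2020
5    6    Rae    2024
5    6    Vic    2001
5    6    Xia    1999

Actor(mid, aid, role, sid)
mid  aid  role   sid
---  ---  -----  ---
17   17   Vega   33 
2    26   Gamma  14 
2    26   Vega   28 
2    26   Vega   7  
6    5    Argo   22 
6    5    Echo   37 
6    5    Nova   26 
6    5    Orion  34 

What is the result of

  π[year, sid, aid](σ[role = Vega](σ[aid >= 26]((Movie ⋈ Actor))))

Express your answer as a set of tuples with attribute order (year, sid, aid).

Natural join on aid, mid: {(26, 2, Ola, 2011, Gamma, 14), (26, 2, Ola, 2011, Vega, 28), (26, 2, Ola, 2011, Vega, 7), (26, 2, Uma, 1981, Gamma, 14), (26, 2, Uma, 1981, Vega, 28), (26, 2, Uma, 1981, Vega, 7), (26, 2, Yan, 1998, Gamma, 14), (26, 2, Yan, 1998, Vega, 28), (26, 2, Yan, 1998, Vega, 7), (26, 2, Yan, 2010, Gamma, 14), (26, 2, Yan, 2010, Vega, 28), (26, 2, Yan, 2010, Vega, 7), (5, 6, Rae, 2024, Argo, 22), (5, 6, Rae, 2024, Echo, 37), (5, 6, Rae, 2024, Nova, 26), (5, 6, Rae, 2024, Orion, 34), (5, 6, Vic, 2001, Argo, 22), (5, 6, Vic, 2001, Echo, 37), (5, 6, Vic, 2001, Nova, 26), (5, 6, Vic, 2001, Orion, 34), (5, 6, Xia, 1999, Argo, 22), (5, 6, Xia, 1999, Echo, 37), (5, 6, Xia, 1999, Nova, 26), (5, 6, Xia, 1999, Orion, 34)}
Filtering on aid >= 26 leaves {(26, 2, Ola, 2011, Gamma, 14), (26, 2, Ola, 2011, Vega, 28), (26, 2, Ola, 2011, Vega, 7), (26, 2, Uma, 1981, Gamma, 14), (26, 2, Uma, 1981, Vega, 28), (26, 2, Uma, 1981, Vega, 7), (26, 2, Yan, 1998, Gamma, 14), (26, 2, Yan, 1998, Vega, 28), (26, 2, Yan, 1998, Vega, 7), (26, 2, Yan, 2010, Gamma, 14), (26, 2, Yan, 2010, Vega, 28), (26, 2, Yan, 2010, Vega, 7)}.
Filtering on role = Vega leaves {(26, 2, Ola, 2011, Vega, 28), (26, 2, Ola, 2011, Vega, 7), (26, 2, Uma, 1981, Vega, 28), (26, 2, Uma, 1981, Vega, 7), (26, 2, Yan, 1998, Vega, 28), (26, 2, Yan, 1998, Vega, 7), (26, 2, Yan, 2010, Vega, 28), (26, 2, Yan, 2010, Vega, 7)}.
π_{year, sid, aid} gives {(1981, 28, 26), (1981, 7, 26), (1998, 28, 26), (1998, 7, 26), (2010, 28, 26), (2010, 7, 26), (2011, 28, 26), (2011, 7, 26)}.

{(1981, 28, 26), (1981, 7, 26), (1998, 28, 26), (1998, 7, 26), (2010, 28, 26), (2010, 7, 26), (2011, 28, 26), (2011, 7, 26)}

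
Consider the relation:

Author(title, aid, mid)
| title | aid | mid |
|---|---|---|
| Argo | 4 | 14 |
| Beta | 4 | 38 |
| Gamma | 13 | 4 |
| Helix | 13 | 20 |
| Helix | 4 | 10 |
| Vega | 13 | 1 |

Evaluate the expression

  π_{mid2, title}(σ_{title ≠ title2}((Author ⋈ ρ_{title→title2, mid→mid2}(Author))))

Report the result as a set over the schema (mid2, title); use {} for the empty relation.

ρ[title→title2, mid→mid2]: schema becomes (title2, aid, mid2); tuples unchanged.
Natural join on aid: {(Argo, 4, 14, Argo, 14), (Argo, 4, 14, Beta, 38), (Argo, 4, 14, Helix, 10), (Beta, 4, 38, Argo, 14), (Beta, 4, 38, Beta, 38), (Beta, 4, 38, Helix, 10), (Gamma, 13, 4, Gamma, 4), (Gamma, 13, 4, Helix, 20), (Gamma, 13, 4, Vega, 1), (Helix, 13, 20, Gamma, 4), (Helix, 13, 20, Helix, 20), (Helix, 13, 20, Vega, 1), (Helix, 4, 10, Argo, 14), (Helix, 4, 10, Beta, 38), (Helix, 4, 10, Helix, 10), (Vega, 13, 1, Gamma, 4), (Vega, 13, 1, Helix, 20), (Vega, 13, 1, Vega, 1)}
σ[title ≠ title2]: keep tuples satisfying title ≠ title2 → {(Argo, 4, 14, Beta, 38), (Argo, 4, 14, Helix, 10), (Beta, 4, 38, Argo, 14), (Beta, 4, 38, Helix, 10), (Gamma, 13, 4, Helix, 20), (Gamma, 13, 4, Vega, 1), (Helix, 13, 20, Gamma, 4), (Helix, 13, 20, Vega, 1), (Helix, 4, 10, Argo, 14), (Helix, 4, 10, Beta, 38), (Vega, 13, 1, Gamma, 4), (Vega, 13, 1, Helix, 20)}
Keep only column(s) mid2, title: {(1, Gamma), (1, Helix), (10, Argo), (10, Beta), (14, Beta), (14, Helix), (20, Gamma), (20, Vega), (38, Argo), (38, Helix), (4, Helix), (4, Vega)}

{(1, Gamma), (1, Helix), (10, Argo), (10, Beta), (14, Beta), (14, Helix), (20, Gamma), (20, Vega), (38, Argo), (38, Helix), (4, Helix), (4, Vega)}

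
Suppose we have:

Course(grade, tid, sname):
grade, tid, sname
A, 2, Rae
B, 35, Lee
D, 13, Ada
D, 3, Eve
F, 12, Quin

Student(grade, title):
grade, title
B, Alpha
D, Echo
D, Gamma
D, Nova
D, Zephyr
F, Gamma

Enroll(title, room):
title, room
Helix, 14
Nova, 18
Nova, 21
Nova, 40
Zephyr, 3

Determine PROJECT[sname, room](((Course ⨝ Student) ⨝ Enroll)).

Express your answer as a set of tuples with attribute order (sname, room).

Joining Course and Student on grade yields {(B, 35, Lee, Alpha), (D, 13, Ada, Echo), (D, 13, Ada, Gamma), (D, 13, Ada, Nova), (D, 13, Ada, Zephyr), (D, 3, Eve, Echo), (D, 3, Eve, Gamma), (D, 3, Eve, Nova), (D, 3, Eve, Zephyr), (F, 12, Quin, Gamma)}.
Joining (Course ⨝ Student) and Enroll on title yields {(D, 13, Ada, Nova, 18), (D, 13, Ada, Nova, 21), (D, 13, Ada, Nova, 40), (D, 13, Ada, Zephyr, 3), (D, 3, Eve, Nova, 18), (D, 3, Eve, Nova, 21), (D, 3, Eve, Nova, 40), (D, 3, Eve, Zephyr, 3)}.
π[sname, room]: project onto (sname, room) → {(Ada, 18), (Ada, 21), (Ada, 3), (Ada, 40), (Eve, 18), (Eve, 21), (Eve, 3), (Eve, 40)}

{(Ada, 18), (Ada, 21), (Ada, 3), (Ada, 40), (Eve, 18), (Eve, 21), (Eve, 3), (Eve, 40)}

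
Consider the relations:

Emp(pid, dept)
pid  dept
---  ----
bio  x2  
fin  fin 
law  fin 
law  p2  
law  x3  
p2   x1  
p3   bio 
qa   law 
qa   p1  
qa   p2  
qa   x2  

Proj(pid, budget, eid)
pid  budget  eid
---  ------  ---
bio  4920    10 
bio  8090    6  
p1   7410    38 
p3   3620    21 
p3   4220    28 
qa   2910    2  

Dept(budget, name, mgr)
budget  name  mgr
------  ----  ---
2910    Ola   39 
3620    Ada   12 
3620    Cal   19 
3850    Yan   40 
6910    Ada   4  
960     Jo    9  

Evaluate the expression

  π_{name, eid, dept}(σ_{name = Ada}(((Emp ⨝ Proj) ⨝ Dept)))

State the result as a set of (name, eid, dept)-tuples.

{(Ada, 21, bio)}

Emp ⋈ Proj (natural join on pid): {(bio, x2, 4920, 10), (bio, x2, 8090, 6), (p3, bio, 3620, 21), (p3, bio, 4220, 28), (qa, law, 2910, 2), (qa, p1, 2910, 2), (qa, p2, 2910, 2), (qa, x2, 2910, 2)}
(Emp ⨝ Proj) ⋈ Dept (natural join on budget): {(p3, bio, 3620, 21, Ada, 12), (p3, bio, 3620, 21, Cal, 19), (qa, law, 2910, 2, Ola, 39), (qa, p1, 2910, 2, Ola, 39), (qa, p2, 2910, 2, Ola, 39), (qa, x2, 2910, 2, Ola, 39)}
Selection name = Ada: {(p3, bio, 3620, 21, Ada, 12)}
Keep only column(s) name, eid, dept: {(Ada, 21, bio)}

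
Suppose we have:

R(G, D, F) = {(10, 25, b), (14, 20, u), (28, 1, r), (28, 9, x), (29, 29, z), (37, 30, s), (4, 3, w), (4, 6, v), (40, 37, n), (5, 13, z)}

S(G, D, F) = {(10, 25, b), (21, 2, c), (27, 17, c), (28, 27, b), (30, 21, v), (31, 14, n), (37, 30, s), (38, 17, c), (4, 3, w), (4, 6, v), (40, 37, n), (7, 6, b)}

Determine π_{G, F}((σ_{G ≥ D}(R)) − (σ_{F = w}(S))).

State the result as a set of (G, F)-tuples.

{(28, r), (28, x), (29, z), (37, s), (40, n)}

Selection G ≥ D: {(28, 1, r), (28, 9, x), (29, 29, z), (37, 30, s), (4, 3, w), (40, 37, n)}
Selection F = w: {(4, 3, w)}
Difference: {(28, 1, r), (28, 9, x), (29, 29, z), (37, 30, s), (4, 3, w), (40, 37, n)} with {(4, 3, w)} → {(28, 1, r), (28, 9, x), (29, 29, z), (37, 30, s), (40, 37, n)}
Keep only column(s) G, F: {(28, r), (28, x), (29, z), (37, s), (40, n)}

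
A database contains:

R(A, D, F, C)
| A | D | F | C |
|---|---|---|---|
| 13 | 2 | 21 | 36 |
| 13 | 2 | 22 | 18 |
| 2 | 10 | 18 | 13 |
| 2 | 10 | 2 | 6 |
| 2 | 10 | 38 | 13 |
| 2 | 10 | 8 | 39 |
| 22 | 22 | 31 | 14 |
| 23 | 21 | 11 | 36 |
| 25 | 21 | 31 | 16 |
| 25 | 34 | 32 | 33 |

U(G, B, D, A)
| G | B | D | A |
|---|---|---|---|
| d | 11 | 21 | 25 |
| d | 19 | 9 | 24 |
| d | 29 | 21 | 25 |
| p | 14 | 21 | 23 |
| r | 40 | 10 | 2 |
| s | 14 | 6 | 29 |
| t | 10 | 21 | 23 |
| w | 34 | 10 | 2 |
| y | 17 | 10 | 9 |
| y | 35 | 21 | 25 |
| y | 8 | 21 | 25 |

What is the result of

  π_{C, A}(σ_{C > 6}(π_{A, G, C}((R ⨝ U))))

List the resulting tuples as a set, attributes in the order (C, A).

{(13, 2), (16, 25), (36, 23), (39, 2)}

Joining R and U on A, D yields {(2, 10, 18, 13, r, 40), (2, 10, 18, 13, w, 34), (2, 10, 2, 6, r, 40), (2, 10, 2, 6, w, 34), (2, 10, 38, 13, r, 40), (2, 10, 38, 13, w, 34), (2, 10, 8, 39, r, 40), (2, 10, 8, 39, w, 34), (23, 21, 11, 36, p, 14), (23, 21, 11, 36, t, 10), (25, 21, 31, 16, d, 11), (25, 21, 31, 16, d, 29), (25, 21, 31, 16, y, 35), (25, 21, 31, 16, y, 8)}.
Projecting to A, G, C (4 duplicate(s) eliminated): {(2, r, 13), (2, r, 39), (2, r, 6), (2, w, 13), (2, w, 39), (2, w, 6), (23, p, 36), (23, t, 36), (25, d, 16), (25, y, 16)}
σ[C > 6]: keep tuples satisfying C > 6 → {(2, r, 13), (2, r, 39), (2, w, 13), (2, w, 39), (23, p, 36), (23, t, 36), (25, d, 16), (25, y, 16)}
Projecting to C, A (4 duplicate(s) eliminated): {(13, 2), (16, 25), (36, 23), (39, 2)}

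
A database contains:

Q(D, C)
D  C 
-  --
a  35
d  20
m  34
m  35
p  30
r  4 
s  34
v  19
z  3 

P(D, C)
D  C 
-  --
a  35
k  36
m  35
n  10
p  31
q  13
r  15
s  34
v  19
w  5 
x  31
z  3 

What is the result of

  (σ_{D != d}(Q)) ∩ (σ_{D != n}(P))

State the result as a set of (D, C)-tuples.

Apply σ_{D != d}; surviving tuples: {(a, 35), (m, 34), (m, 35), (p, 30), (r, 4), (s, 34), (v, 19), (z, 3)}
Apply σ_{D != n}; surviving tuples: {(a, 35), (k, 36), (m, 35), (p, 31), (q, 13), (r, 15), (s, 34), (v, 19), (w, 5), (x, 31), (z, 3)}
Intersection: {(a, 35), (m, 34), (m, 35), (p, 30), (r, 4), (s, 34), (v, 19), (z, 3)} with {(a, 35), (k, 36), (m, 35), (p, 31), (q, 13), (r, 15), (s, 34), (v, 19), (w, 5), (x, 31), (z, 3)} → {(a, 35), (m, 35), (s, 34), (v, 19), (z, 3)}

{(a, 35), (m, 35), (s, 34), (v, 19), (z, 3)}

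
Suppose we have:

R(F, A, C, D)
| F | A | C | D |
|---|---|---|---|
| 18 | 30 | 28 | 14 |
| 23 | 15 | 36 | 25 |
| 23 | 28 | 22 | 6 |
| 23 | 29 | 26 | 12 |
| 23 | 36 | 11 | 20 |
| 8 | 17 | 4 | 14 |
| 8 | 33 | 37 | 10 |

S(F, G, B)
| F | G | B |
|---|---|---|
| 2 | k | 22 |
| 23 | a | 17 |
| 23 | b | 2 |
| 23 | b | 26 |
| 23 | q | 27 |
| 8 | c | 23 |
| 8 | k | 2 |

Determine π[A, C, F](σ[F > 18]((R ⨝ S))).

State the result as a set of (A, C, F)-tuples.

Joining R and S on F yields {(23, 15, 36, 25, a, 17), (23, 15, 36, 25, b, 2), (23, 15, 36, 25, b, 26), (23, 15, 36, 25, q, 27), (23, 28, 22, 6, a, 17), (23, 28, 22, 6, b, 2), (23, 28, 22, 6, b, 26), (23, 28, 22, 6, q, 27), (23, 29, 26, 12, a, 17), (23, 29, 26, 12, b, 2), (23, 29, 26, 12, b, 26), (23, 29, 26, 12, q, 27), (23, 36, 11, 20, a, 17), (23, 36, 11, 20, b, 2), (23, 36, 11, 20, b, 26), (23, 36, 11, 20, q, 27), (8, 17, 4, 14, c, 23), (8, 17, 4, 14, k, 2), (8, 33, 37, 10, c, 23), (8, 33, 37, 10, k, 2)}.
Filtering on F > 18 leaves {(23, 15, 36, 25, a, 17), (23, 15, 36, 25, b, 2), (23, 15, 36, 25, b, 26), (23, 15, 36, 25, q, 27), (23, 28, 22, 6, a, 17), (23, 28, 22, 6, b, 2), (23, 28, 22, 6, b, 26), (23, 28, 22, 6, q, 27), (23, 29, 26, 12, a, 17), (23, 29, 26, 12, b, 2), (23, 29, 26, 12, b, 26), (23, 29, 26, 12, q, 27), (23, 36, 11, 20, a, 17), (23, 36, 11, 20, b, 2), (23, 36, 11, 20, b, 26), (23, 36, 11, 20, q, 27)}.
π_{A, C, F} gives {(15, 36, 23), (28, 22, 23), (29, 26, 23), (36, 11, 23)} (12 duplicate(s) eliminated).

{(15, 36, 23), (28, 22, 23), (29, 26, 23), (36, 11, 23)}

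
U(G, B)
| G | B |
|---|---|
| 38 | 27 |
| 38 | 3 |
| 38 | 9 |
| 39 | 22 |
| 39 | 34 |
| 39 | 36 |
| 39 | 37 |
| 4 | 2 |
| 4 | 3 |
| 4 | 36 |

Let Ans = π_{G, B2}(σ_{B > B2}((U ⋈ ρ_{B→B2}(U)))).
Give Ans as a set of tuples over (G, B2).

{(38, 3), (38, 9), (39, 22), (39, 34), (39, 36), (4, 2), (4, 3)}

ρ[B→B2]: schema becomes (G, B2); tuples unchanged.
Joining U and ρ_{B→B2}(U) on G yields {(38, 27, 27), (38, 27, 3), (38, 27, 9), (38, 3, 27), (38, 3, 3), (38, 3, 9), (38, 9, 27), (38, 9, 3), (38, 9, 9), (39, 22, 22), (39, 22, 34), (39, 22, 36), (39, 22, 37), (39, 34, 22), (39, 34, 34), (39, 34, 36), (39, 34, 37), (39, 36, 22), (39, 36, 34), (39, 36, 36), (39, 36, 37), (39, 37, 22), (39, 37, 34), (39, 37, 36), (39, 37, 37), (4, 2, 2), (4, 2, 3), (4, 2, 36), (4, 3, 2), (4, 3, 3), (4, 3, 36), (4, 36, 2), (4, 36, 3), (4, 36, 36)}.
Filtering on B > B2 leaves {(38, 27, 3), (38, 27, 9), (38, 9, 3), (39, 34, 22), (39, 36, 22), (39, 36, 34), (39, 37, 22), (39, 37, 34), (39, 37, 36), (4, 3, 2), (4, 36, 2), (4, 36, 3)}.
Projecting to G, B2 (5 duplicate(s) eliminated): {(38, 3), (38, 9), (39, 22), (39, 34), (39, 36), (4, 2), (4, 3)}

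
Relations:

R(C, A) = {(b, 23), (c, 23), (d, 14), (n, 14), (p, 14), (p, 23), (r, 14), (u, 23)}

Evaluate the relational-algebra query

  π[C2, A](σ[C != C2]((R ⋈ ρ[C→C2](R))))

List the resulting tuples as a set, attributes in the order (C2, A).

{(b, 23), (c, 23), (d, 14), (n, 14), (p, 14), (p, 23), (r, 14), (u, 23)}

ρ[C→C2]: schema becomes (C2, A); tuples unchanged.
R ⋈ ρ[C→C2](R) (natural join on A): {(b, 23, b), (b, 23, c), (b, 23, p), (b, 23, u), (c, 23, b), (c, 23, c), (c, 23, p), (c, 23, u), (d, 14, d), (d, 14, n), (d, 14, p), (d, 14, r), (n, 14, d), (n, 14, n), (n, 14, p), (n, 14, r), (p, 14, d), (p, 14, n), (p, 14, p), (p, 14, r), (p, 23, b), (p, 23, c), (p, 23, p), (p, 23, u), (r, 14, d), (r, 14, n), (r, 14, p), (r, 14, r), (u, 23, b), (u, 23, c), (u, 23, p), (u, 23, u)}
σ[C != C2]: keep tuples satisfying C != C2 → {(b, 23, c), (b, 23, p), (b, 23, u), (c, 23, b), (c, 23, p), (c, 23, u), (d, 14, n), (d, 14, p), (d, 14, r), (n, 14, d), (n, 14, p), (n, 14, r), (p, 14, d), (p, 14, n), (p, 14, r), (p, 23, b), (p, 23, c), (p, 23, u), (r, 14, d), (r, 14, n), (r, 14, p), (u, 23, b), (u, 23, c), (u, 23, p)}
π_{C2, A} gives {(b, 23), (c, 23), (d, 14), (n, 14), (p, 14), (p, 23), (r, 14), (u, 23)} (16 duplicate(s) eliminated).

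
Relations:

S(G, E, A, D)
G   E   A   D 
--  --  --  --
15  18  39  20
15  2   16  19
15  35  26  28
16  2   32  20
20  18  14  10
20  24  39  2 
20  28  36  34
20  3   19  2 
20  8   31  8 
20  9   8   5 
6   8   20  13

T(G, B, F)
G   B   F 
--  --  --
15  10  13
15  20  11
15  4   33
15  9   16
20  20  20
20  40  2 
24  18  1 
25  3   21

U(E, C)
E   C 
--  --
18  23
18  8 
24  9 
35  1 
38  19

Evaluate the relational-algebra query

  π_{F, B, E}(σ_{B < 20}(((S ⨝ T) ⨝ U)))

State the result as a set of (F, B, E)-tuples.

Natural join on G: {(15, 18, 39, 20, 10, 13), (15, 18, 39, 20, 20, 11), (15, 18, 39, 20, 4, 33), (15, 18, 39, 20, 9, 16), (15, 2, 16, 19, 10, 13), (15, 2, 16, 19, 20, 11), (15, 2, 16, 19, 4, 33), (15, 2, 16, 19, 9, 16), (15, 35, 26, 28, 10, 13), (15, 35, 26, 28, 20, 11), (15, 35, 26, 28, 4, 33), (15, 35, 26, 28, 9, 16), (20, 18, 14, 10, 20, 20), (20, 18, 14, 10, 40, 2), (20, 24, 39, 2, 20, 20), (20, 24, 39, 2, 40, 2), (20, 28, 36, 34, 20, 20), (20, 28, 36, 34, 40, 2), (20, 3, 19, 2, 20, 20), (20, 3, 19, 2, 40, 2), (20, 8, 31, 8, 20, 20), (20, 8, 31, 8, 40, 2), (20, 9, 8, 5, 20, 20), (20, 9, 8, 5, 40, 2)}
Natural join on E: {(15, 18, 39, 20, 10, 13, 23), (15, 18, 39, 20, 10, 13, 8), (15, 18, 39, 20, 20, 11, 23), (15, 18, 39, 20, 20, 11, 8), (15, 18, 39, 20, 4, 33, 23), (15, 18, 39, 20, 4, 33, 8), (15, 18, 39, 20, 9, 16, 23), (15, 18, 39, 20, 9, 16, 8), (15, 35, 26, 28, 10, 13, 1), (15, 35, 26, 28, 20, 11, 1), (15, 35, 26, 28, 4, 33, 1), (15, 35, 26, 28, 9, 16, 1), (20, 18, 14, 10, 20, 20, 23), (20, 18, 14, 10, 20, 20, 8), (20, 18, 14, 10, 40, 2, 23), (20, 18, 14, 10, 40, 2, 8), (20, 24, 39, 2, 20, 20, 9), (20, 24, 39, 2, 40, 2, 9)}
Filtering on B < 20 leaves {(15, 18, 39, 20, 10, 13, 23), (15, 18, 39, 20, 10, 13, 8), (15, 18, 39, 20, 4, 33, 23), (15, 18, 39, 20, 4, 33, 8), (15, 18, 39, 20, 9, 16, 23), (15, 18, 39, 20, 9, 16, 8), (15, 35, 26, 28, 10, 13, 1), (15, 35, 26, 28, 4, 33, 1), (15, 35, 26, 28, 9, 16, 1)}.
Projecting to F, B, E (3 duplicate(s) eliminated): {(13, 10, 18), (13, 10, 35), (16, 9, 18), (16, 9, 35), (33, 4, 18), (33, 4, 35)}

{(13, 10, 18), (13, 10, 35), (16, 9, 18), (16, 9, 35), (33, 4, 18), (33, 4, 35)}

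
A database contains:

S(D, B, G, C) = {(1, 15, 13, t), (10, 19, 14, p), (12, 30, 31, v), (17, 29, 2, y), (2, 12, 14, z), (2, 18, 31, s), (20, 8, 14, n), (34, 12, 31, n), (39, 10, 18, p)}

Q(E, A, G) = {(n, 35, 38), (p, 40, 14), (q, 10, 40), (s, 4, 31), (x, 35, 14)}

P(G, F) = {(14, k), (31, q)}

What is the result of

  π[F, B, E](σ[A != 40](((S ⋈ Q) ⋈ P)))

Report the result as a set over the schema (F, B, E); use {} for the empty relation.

Joining S and Q on G yields {(10, 19, 14, p, p, 40), (10, 19, 14, p, x, 35), (12, 30, 31, v, s, 4), (2, 12, 14, z, p, 40), (2, 12, 14, z, x, 35), (2, 18, 31, s, s, 4), (20, 8, 14, n, p, 40), (20, 8, 14, n, x, 35), (34, 12, 31, n, s, 4)}.
Joining (S ⋈ Q) and P on G yields {(10, 19, 14, p, p, 40, k), (10, 19, 14, p, x, 35, k), (12, 30, 31, v, s, 4, q), (2, 12, 14, z, p, 40, k), (2, 12, 14, z, x, 35, k), (2, 18, 31, s, s, 4, q), (20, 8, 14, n, p, 40, k), (20, 8, 14, n, x, 35, k), (34, 12, 31, n, s, 4, q)}.
Selection A != 40: {(10, 19, 14, p, x, 35, k), (12, 30, 31, v, s, 4, q), (2, 12, 14, z, x, 35, k), (2, 18, 31, s, s, 4, q), (20, 8, 14, n, x, 35, k), (34, 12, 31, n, s, 4, q)}
π[F, B, E]: project onto (F, B, E) → {(k, 12, x), (k, 19, x), (k, 8, x), (q, 12, s), (q, 18, s), (q, 30, s)}

{(k, 12, x), (k, 19, x), (k, 8, x), (q, 12, s), (q, 18, s), (q, 30, s)}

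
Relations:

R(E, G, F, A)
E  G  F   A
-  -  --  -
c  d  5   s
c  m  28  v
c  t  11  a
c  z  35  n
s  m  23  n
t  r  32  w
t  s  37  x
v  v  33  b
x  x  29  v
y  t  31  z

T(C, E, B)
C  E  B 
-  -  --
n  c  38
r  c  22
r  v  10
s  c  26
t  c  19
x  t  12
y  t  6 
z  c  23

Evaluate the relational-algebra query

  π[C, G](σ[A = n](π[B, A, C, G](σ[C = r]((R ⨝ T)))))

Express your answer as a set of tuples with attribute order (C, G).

{(r, z)}

R ⋈ T (natural join on E): {(c, d, 5, s, n, 38), (c, d, 5, s, r, 22), (c, d, 5, s, s, 26), (c, d, 5, s, t, 19), (c, d, 5, s, z, 23), (c, m, 28, v, n, 38), (c, m, 28, v, r, 22), (c, m, 28, v, s, 26), (c, m, 28, v, t, 19), (c, m, 28, v, z, 23), (c, t, 11, a, n, 38), (c, t, 11, a, r, 22), (c, t, 11, a, s, 26), (c, t, 11, a, t, 19), (c, t, 11, a, z, 23), (c, z, 35, n, n, 38), (c, z, 35, n, r, 22), (c, z, 35, n, s, 26), (c, z, 35, n, t, 19), (c, z, 35, n, z, 23), (t, r, 32, w, x, 12), (t, r, 32, w, y, 6), (t, s, 37, x, x, 12), (t, s, 37, x, y, 6), (v, v, 33, b, r, 10)}
σ[C = r]: keep tuples satisfying C = r → {(c, d, 5, s, r, 22), (c, m, 28, v, r, 22), (c, t, 11, a, r, 22), (c, z, 35, n, r, 22), (v, v, 33, b, r, 10)}
π[B, A, C, G]: project onto (B, A, C, G) → {(10, b, r, v), (22, a, r, t), (22, n, r, z), (22, s, r, d), (22, v, r, m)}
σ[A = n]: keep tuples satisfying A = n → {(22, n, r, z)}
π[C, G]: project onto (C, G) → {(r, z)}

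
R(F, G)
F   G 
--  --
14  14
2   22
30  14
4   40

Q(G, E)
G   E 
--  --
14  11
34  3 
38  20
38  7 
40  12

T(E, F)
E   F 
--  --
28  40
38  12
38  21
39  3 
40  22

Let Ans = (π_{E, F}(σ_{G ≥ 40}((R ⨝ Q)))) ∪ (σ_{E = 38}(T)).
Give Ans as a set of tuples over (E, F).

R ⋈ Q (natural join on G): {(14, 14, 11), (30, 14, 11), (4, 40, 12)}
σ[G ≥ 40]: keep tuples satisfying G ≥ 40 → {(4, 40, 12)}
π[E, F]: project onto (E, F) → {(12, 4)}
σ[E = 38]: keep tuples satisfying E = 38 → {(38, 12), (38, 21)}
Taking the union: {(12, 4), (38, 12), (38, 21)}

{(12, 4), (38, 12), (38, 21)}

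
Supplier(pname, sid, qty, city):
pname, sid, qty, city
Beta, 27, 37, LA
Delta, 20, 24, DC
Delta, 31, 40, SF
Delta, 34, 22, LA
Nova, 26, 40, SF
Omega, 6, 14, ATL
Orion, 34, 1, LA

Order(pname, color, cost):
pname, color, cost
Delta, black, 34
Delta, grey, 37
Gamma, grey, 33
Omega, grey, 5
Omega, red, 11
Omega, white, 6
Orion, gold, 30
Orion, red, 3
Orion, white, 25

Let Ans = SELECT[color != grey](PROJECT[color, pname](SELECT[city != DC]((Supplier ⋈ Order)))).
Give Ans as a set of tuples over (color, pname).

{(black, Delta), (gold, Orion), (red, Omega), (red, Orion), (white, Omega), (white, Orion)}

Natural join on pname: {(Delta, 20, 24, DC, black, 34), (Delta, 20, 24, DC, grey, 37), (Delta, 31, 40, SF, black, 34), (Delta, 31, 40, SF, grey, 37), (Delta, 34, 22, LA, black, 34), (Delta, 34, 22, LA, grey, 37), (Omega, 6, 14, ATL, grey, 5), (Omega, 6, 14, ATL, red, 11), (Omega, 6, 14, ATL, white, 6), (Orion, 34, 1, LA, gold, 30), (Orion, 34, 1, LA, red, 3), (Orion, 34, 1, LA, white, 25)}
Selection city != DC: {(Delta, 31, 40, SF, black, 34), (Delta, 31, 40, SF, grey, 37), (Delta, 34, 22, LA, black, 34), (Delta, 34, 22, LA, grey, 37), (Omega, 6, 14, ATL, grey, 5), (Omega, 6, 14, ATL, red, 11), (Omega, 6, 14, ATL, white, 6), (Orion, 34, 1, LA, gold, 30), (Orion, 34, 1, LA, red, 3), (Orion, 34, 1, LA, white, 25)}
π_{color, pname} gives {(black, Delta), (gold, Orion), (grey, Delta), (grey, Omega), (red, Omega), (red, Orion), (white, Omega), (white, Orion)} (2 duplicate(s) eliminated).
Selection color != grey: {(black, Delta), (gold, Orion), (red, Omega), (red, Orion), (white, Omega), (white, Orion)}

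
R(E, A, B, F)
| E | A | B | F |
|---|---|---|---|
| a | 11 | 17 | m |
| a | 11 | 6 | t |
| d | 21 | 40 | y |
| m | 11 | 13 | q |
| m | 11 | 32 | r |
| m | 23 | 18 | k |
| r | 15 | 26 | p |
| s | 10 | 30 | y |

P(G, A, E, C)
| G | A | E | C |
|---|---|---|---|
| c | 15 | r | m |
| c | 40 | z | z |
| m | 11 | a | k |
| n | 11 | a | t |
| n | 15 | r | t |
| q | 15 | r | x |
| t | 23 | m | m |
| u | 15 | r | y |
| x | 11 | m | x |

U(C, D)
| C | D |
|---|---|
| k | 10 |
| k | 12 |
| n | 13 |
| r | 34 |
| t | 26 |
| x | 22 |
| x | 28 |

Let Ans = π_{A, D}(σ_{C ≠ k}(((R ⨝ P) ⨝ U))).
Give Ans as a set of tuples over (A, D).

{(11, 22), (11, 26), (11, 28), (15, 22), (15, 26), (15, 28)}

Natural join on E, A: {(a, 11, 17, m, m, k), (a, 11, 17, m, n, t), (a, 11, 6, t, m, k), (a, 11, 6, t, n, t), (m, 11, 13, q, x, x), (m, 11, 32, r, x, x), (m, 23, 18, k, t, m), (r, 15, 26, p, c, m), (r, 15, 26, p, n, t), (r, 15, 26, p, q, x), (r, 15, 26, p, u, y)}
Natural join on C: {(a, 11, 17, m, m, k, 10), (a, 11, 17, m, m, k, 12), (a, 11, 17, m, n, t, 26), (a, 11, 6, t, m, k, 10), (a, 11, 6, t, m, k, 12), (a, 11, 6, t, n, t, 26), (m, 11, 13, q, x, x, 22), (m, 11, 13, q, x, x, 28), (m, 11, 32, r, x, x, 22), (m, 11, 32, r, x, x, 28), (r, 15, 26, p, n, t, 26), (r, 15, 26, p, q, x, 22), (r, 15, 26, p, q, x, 28)}
Apply σ_{C ≠ k}; surviving tuples: {(a, 11, 17, m, n, t, 26), (a, 11, 6, t, n, t, 26), (m, 11, 13, q, x, x, 22), (m, 11, 13, q, x, x, 28), (m, 11, 32, r, x, x, 22), (m, 11, 32, r, x, x, 28), (r, 15, 26, p, n, t, 26), (r, 15, 26, p, q, x, 22), (r, 15, 26, p, q, x, 28)}
Keep only column(s) A, D (3 duplicate(s) eliminated): {(11, 22), (11, 26), (11, 28), (15, 22), (15, 26), (15, 28)}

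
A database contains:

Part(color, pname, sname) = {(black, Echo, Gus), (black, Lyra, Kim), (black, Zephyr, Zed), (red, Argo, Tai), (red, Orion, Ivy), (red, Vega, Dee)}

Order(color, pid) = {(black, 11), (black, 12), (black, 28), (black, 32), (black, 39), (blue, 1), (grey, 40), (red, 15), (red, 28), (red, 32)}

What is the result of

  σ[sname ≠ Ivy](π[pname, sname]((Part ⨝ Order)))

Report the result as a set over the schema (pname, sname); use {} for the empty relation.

{(Argo, Tai), (Echo, Gus), (Lyra, Kim), (Vega, Dee), (Zephyr, Zed)}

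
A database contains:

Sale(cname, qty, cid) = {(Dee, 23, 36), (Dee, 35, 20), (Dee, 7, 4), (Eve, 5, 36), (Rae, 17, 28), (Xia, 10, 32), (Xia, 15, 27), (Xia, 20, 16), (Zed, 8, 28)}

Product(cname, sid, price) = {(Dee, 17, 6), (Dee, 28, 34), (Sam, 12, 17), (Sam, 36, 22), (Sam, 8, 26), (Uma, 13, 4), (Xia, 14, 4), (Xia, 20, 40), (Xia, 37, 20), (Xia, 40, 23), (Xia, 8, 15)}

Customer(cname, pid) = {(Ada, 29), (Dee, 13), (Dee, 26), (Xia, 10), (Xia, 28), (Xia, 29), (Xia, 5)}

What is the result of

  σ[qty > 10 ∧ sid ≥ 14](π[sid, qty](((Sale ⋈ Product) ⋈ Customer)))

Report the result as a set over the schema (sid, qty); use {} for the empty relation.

{(14, 15), (14, 20), (17, 23), (17, 35), (20, 15), (20, 20), (28, 23), (28, 35), (37, 15), (37, 20), (40, 15), (40, 20)}

Sale ⋈ Product (natural join on cname): {(Dee, 23, 36, 17, 6), (Dee, 23, 36, 28, 34), (Dee, 35, 20, 17, 6), (Dee, 35, 20, 28, 34), (Dee, 7, 4, 17, 6), (Dee, 7, 4, 28, 34), (Xia, 10, 32, 14, 4), (Xia, 10, 32, 20, 40), (Xia, 10, 32, 37, 20), (Xia, 10, 32, 40, 23), (Xia, 10, 32, 8, 15), (Xia, 15, 27, 14, 4), (Xia, 15, 27, 20, 40), (Xia, 15, 27, 37, 20), (Xia, 15, 27, 40, 23), (Xia, 15, 27, 8, 15), (Xia, 20, 16, 14, 4), (Xia, 20, 16, 20, 40), (Xia, 20, 16, 37, 20), (Xia, 20, 16, 40, 23), (Xia, 20, 16, 8, 15)}
(Sale ⋈ Product) ⋈ Customer (natural join on cname): {(Dee, 23, 36, 17, 6, 13), (Dee, 23, 36, 17, 6, 26), (Dee, 23, 36, 28, 34, 13), (Dee, 23, 36, 28, 34, 26), (Dee, 35, 20, 17, 6, 13), (Dee, 35, 20, 17, 6, 26), (Dee, 35, 20, 28, 34, 13), (Dee, 35, 20, 28, 34, 26), (Dee, 7, 4, 17, 6, 13), (Dee, 7, 4, 17, 6, 26), (Dee, 7, 4, 28, 34, 13), (Dee, 7, 4, 28, 34, 26), (Xia, 10, 32, 14, 4, 10), (Xia, 10, 32, 14, 4, 28), (Xia, 10, 32, 14, 4, 29), (Xia, 10, 32, 14, 4, 5), (Xia, 10, 32, 20, 40, 10), (Xia, 10, 32, 20, 40, 28), (Xia, 10, 32, 20, 40, 29), (Xia, 10, 32, 20, 40, 5), (Xia, 10, 32, 37, 20, 10), (Xia, 10, 32, 37, 20, 28), (Xia, 10, 32, 37, 20, 29), (Xia, 10, 32, 37, 20, 5), (Xia, 10, 32, 40, 23, 10), (Xia, 10, 32, 40, 23, 28), (Xia, 10, 32, 40, 23, 29), (Xia, 10, 32, 40, 23, 5), (Xia, 10, 32, 8, 15, 10), (Xia, 10, 32, 8, 15, 28), (Xia, 10, 32, 8, 15, 29), (Xia, 10, 32, 8, 15, 5), (Xia, 15, 27, 14, 4, 10), (Xia, 15, 27, 14, 4, 28), (Xia, 15, 27, 14, 4, 29), (Xia, 15, 27, 14, 4, 5), (Xia, 15, 27, 20, 40, 10), (Xia, 15, 27, 20, 40, 28), (Xia, 15, 27, 20, 40, 29), (Xia, 15, 27, 20, 40, 5), (Xia, 15, 27, 37, 20, 10), (Xia, 15, 27, 37, 20, 28), (Xia, 15, 27, 37, 20, 29), (Xia, 15, 27, 37, 20, 5), (Xia, 15, 27, 40, 23, 10), (Xia, 15, 27, 40, 23, 28), (Xia, 15, 27, 40, 23, 29), (Xia, 15, 27, 40, 23, 5), (Xia, 15, 27, 8, 15, 10), (Xia, 15, 27, 8, 15, 28), (Xia, 15, 27, 8, 15, 29), (Xia, 15, 27, 8, 15, 5), (Xia, 20, 16, 14, 4, 10), (Xia, 20, 16, 14, 4, 28), (Xia, 20, 16, 14, 4, 29), (Xia, 20, 16, 14, 4, 5), (Xia, 20, 16, 20, 40, 10), (Xia, 20, 16, 20, 40, 28), (Xia, 20, 16, 20, 40, 29), (Xia, 20, 16, 20, 40, 5), (Xia, 20, 16, 37, 20, 10), (Xia, 20, 16, 37, 20, 28), (Xia, 20, 16, 37, 20, 29), (Xia, 20, 16, 37, 20, 5), (Xia, 20, 16, 40, 23, 10), (Xia, 20, 16, 40, 23, 28), (Xia, 20, 16, 40, 23, 29), (Xia, 20, 16, 40, 23, 5), (Xia, 20, 16, 8, 15, 10), (Xia, 20, 16, 8, 15, 28), (Xia, 20, 16, 8, 15, 29), (Xia, 20, 16, 8, 15, 5)}
Keep only column(s) sid, qty (51 duplicate(s) eliminated): {(14, 10), (14, 15), (14, 20), (17, 23), (17, 35), (17, 7), (20, 10), (20, 15), (20, 20), (28, 23), (28, 35), (28, 7), (37, 10), (37, 15), (37, 20), (40, 10), (40, 15), (40, 20), (8, 10), (8, 15), (8, 20)}
Selection qty > 10 ∧ sid ≥ 14: {(14, 15), (14, 20), (17, 23), (17, 35), (20, 15), (20, 20), (28, 23), (28, 35), (37, 15), (37, 20), (40, 15), (40, 20)}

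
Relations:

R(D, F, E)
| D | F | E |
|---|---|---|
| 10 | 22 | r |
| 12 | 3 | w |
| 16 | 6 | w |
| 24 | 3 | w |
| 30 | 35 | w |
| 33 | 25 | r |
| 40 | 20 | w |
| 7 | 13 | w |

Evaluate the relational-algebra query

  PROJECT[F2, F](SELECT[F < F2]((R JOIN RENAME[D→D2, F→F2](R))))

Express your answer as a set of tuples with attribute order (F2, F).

ρ[D→D2, F→F2]: schema becomes (D2, F2, E); tuples unchanged.
Joining R and RENAME[D→D2, F→F2](R) on E yields {(10, 22, r, 10, 22), (10, 22, r, 33, 25), (12, 3, w, 12, 3), (12, 3, w, 16, 6), (12, 3, w, 24, 3), (12, 3, w, 30, 35), (12, 3, w, 40, 20), (12, 3, w, 7, 13), (16, 6, w, 12, 3), (16, 6, w, 16, 6), (16, 6, w, 24, 3), (16, 6, w, 30, 35), (16, 6, w, 40, 20), (16, 6, w, 7, 13), (24, 3, w, 12, 3), (24, 3, w, 16, 6), (24, 3, w, 24, 3), (24, 3, w, 30, 35), (24, 3, w, 40, 20), (24, 3, w, 7, 13), (30, 35, w, 12, 3), (30, 35, w, 16, 6), (30, 35, w, 24, 3), (30, 35, w, 30, 35), (30, 35, w, 40, 20), (30, 35, w, 7, 13), (33, 25, r, 10, 22), (33, 25, r, 33, 25), (40, 20, w, 12, 3), (40, 20, w, 16, 6), (40, 20, w, 24, 3), (40, 20, w, 30, 35), (40, 20, w, 40, 20), (40, 20, w, 7, 13), (7, 13, w, 12, 3), (7, 13, w, 16, 6), (7, 13, w, 24, 3), (7, 13, w, 30, 35), (7, 13, w, 40, 20), (7, 13, w, 7, 13)}.
Filtering on F < F2 leaves {(10, 22, r, 33, 25), (12, 3, w, 16, 6), (12, 3, w, 30, 35), (12, 3, w, 40, 20), (12, 3, w, 7, 13), (16, 6, w, 30, 35), (16, 6, w, 40, 20), (16, 6, w, 7, 13), (24, 3, w, 16, 6), (24, 3, w, 30, 35), (24, 3, w, 40, 20), (24, 3, w, 7, 13), (40, 20, w, 30, 35), (7, 13, w, 30, 35), (7, 13, w, 40, 20)}.
π_{F2, F} gives {(13, 3), (13, 6), (20, 13), (20, 3), (20, 6), (25, 22), (35, 13), (35, 20), (35, 3), (35, 6), (6, 3)} (4 duplicate(s) eliminated).

{(13, 3), (13, 6), (20, 13), (20, 3), (20, 6), (25, 22), (35, 13), (35, 20), (35, 3), (35, 6), (6, 3)}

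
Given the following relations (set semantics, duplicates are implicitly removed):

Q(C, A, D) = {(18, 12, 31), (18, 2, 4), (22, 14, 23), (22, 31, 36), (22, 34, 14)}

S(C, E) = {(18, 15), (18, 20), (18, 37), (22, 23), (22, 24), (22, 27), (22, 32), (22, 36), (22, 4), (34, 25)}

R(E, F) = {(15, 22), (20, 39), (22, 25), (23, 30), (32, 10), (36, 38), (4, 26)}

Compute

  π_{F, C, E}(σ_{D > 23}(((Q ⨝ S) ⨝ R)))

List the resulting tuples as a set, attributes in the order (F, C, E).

{(10, 22, 32), (22, 18, 15), (26, 22, 4), (30, 22, 23), (38, 22, 36), (39, 18, 20)}

Natural join on C: {(18, 12, 31, 15), (18, 12, 31, 20), (18, 12, 31, 37), (18, 2, 4, 15), (18, 2, 4, 20), (18, 2, 4, 37), (22, 14, 23, 23), (22, 14, 23, 24), (22, 14, 23, 27), (22, 14, 23, 32), (22, 14, 23, 36), (22, 14, 23, 4), (22, 31, 36, 23), (22, 31, 36, 24), (22, 31, 36, 27), (22, 31, 36, 32), (22, 31, 36, 36), (22, 31, 36, 4), (22, 34, 14, 23), (22, 34, 14, 24), (22, 34, 14, 27), (22, 34, 14, 32), (22, 34, 14, 36), (22, 34, 14, 4)}
Natural join on E: {(18, 12, 31, 15, 22), (18, 12, 31, 20, 39), (18, 2, 4, 15, 22), (18, 2, 4, 20, 39), (22, 14, 23, 23, 30), (22, 14, 23, 32, 10), (22, 14, 23, 36, 38), (22, 14, 23, 4, 26), (22, 31, 36, 23, 30), (22, 31, 36, 32, 10), (22, 31, 36, 36, 38), (22, 31, 36, 4, 26), (22, 34, 14, 23, 30), (22, 34, 14, 32, 10), (22, 34, 14, 36, 38), (22, 34, 14, 4, 26)}
σ[D > 23]: keep tuples satisfying D > 23 → {(18, 12, 31, 15, 22), (18, 12, 31, 20, 39), (22, 31, 36, 23, 30), (22, 31, 36, 32, 10), (22, 31, 36, 36, 38), (22, 31, 36, 4, 26)}
π[F, C, E]: project onto (F, C, E) → {(10, 22, 32), (22, 18, 15), (26, 22, 4), (30, 22, 23), (38, 22, 36), (39, 18, 20)}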